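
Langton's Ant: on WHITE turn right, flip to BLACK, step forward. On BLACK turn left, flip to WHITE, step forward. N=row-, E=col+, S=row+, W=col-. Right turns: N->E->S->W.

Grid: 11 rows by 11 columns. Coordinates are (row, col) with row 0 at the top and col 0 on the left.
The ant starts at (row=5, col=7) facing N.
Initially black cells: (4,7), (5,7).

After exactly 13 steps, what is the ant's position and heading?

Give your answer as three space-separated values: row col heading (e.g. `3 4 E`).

Step 1: on BLACK (5,7): turn L to W, flip to white, move to (5,6). |black|=1
Step 2: on WHITE (5,6): turn R to N, flip to black, move to (4,6). |black|=2
Step 3: on WHITE (4,6): turn R to E, flip to black, move to (4,7). |black|=3
Step 4: on BLACK (4,7): turn L to N, flip to white, move to (3,7). |black|=2
Step 5: on WHITE (3,7): turn R to E, flip to black, move to (3,8). |black|=3
Step 6: on WHITE (3,8): turn R to S, flip to black, move to (4,8). |black|=4
Step 7: on WHITE (4,8): turn R to W, flip to black, move to (4,7). |black|=5
Step 8: on WHITE (4,7): turn R to N, flip to black, move to (3,7). |black|=6
Step 9: on BLACK (3,7): turn L to W, flip to white, move to (3,6). |black|=5
Step 10: on WHITE (3,6): turn R to N, flip to black, move to (2,6). |black|=6
Step 11: on WHITE (2,6): turn R to E, flip to black, move to (2,7). |black|=7
Step 12: on WHITE (2,7): turn R to S, flip to black, move to (3,7). |black|=8
Step 13: on WHITE (3,7): turn R to W, flip to black, move to (3,6). |black|=9

Answer: 3 6 W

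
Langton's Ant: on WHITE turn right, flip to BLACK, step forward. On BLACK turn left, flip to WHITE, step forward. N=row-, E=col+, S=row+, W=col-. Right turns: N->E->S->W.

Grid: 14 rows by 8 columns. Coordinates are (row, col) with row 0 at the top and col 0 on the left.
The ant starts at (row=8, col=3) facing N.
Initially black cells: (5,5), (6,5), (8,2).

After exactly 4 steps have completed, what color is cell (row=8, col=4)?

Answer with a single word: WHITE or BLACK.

Answer: BLACK

Derivation:
Step 1: on WHITE (8,3): turn R to E, flip to black, move to (8,4). |black|=4
Step 2: on WHITE (8,4): turn R to S, flip to black, move to (9,4). |black|=5
Step 3: on WHITE (9,4): turn R to W, flip to black, move to (9,3). |black|=6
Step 4: on WHITE (9,3): turn R to N, flip to black, move to (8,3). |black|=7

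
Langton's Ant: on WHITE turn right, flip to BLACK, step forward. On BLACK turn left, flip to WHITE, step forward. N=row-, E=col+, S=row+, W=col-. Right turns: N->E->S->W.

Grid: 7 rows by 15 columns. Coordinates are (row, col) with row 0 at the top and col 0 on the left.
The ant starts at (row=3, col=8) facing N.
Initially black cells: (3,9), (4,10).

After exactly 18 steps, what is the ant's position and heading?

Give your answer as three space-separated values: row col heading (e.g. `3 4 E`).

Step 1: on WHITE (3,8): turn R to E, flip to black, move to (3,9). |black|=3
Step 2: on BLACK (3,9): turn L to N, flip to white, move to (2,9). |black|=2
Step 3: on WHITE (2,9): turn R to E, flip to black, move to (2,10). |black|=3
Step 4: on WHITE (2,10): turn R to S, flip to black, move to (3,10). |black|=4
Step 5: on WHITE (3,10): turn R to W, flip to black, move to (3,9). |black|=5
Step 6: on WHITE (3,9): turn R to N, flip to black, move to (2,9). |black|=6
Step 7: on BLACK (2,9): turn L to W, flip to white, move to (2,8). |black|=5
Step 8: on WHITE (2,8): turn R to N, flip to black, move to (1,8). |black|=6
Step 9: on WHITE (1,8): turn R to E, flip to black, move to (1,9). |black|=7
Step 10: on WHITE (1,9): turn R to S, flip to black, move to (2,9). |black|=8
Step 11: on WHITE (2,9): turn R to W, flip to black, move to (2,8). |black|=9
Step 12: on BLACK (2,8): turn L to S, flip to white, move to (3,8). |black|=8
Step 13: on BLACK (3,8): turn L to E, flip to white, move to (3,9). |black|=7
Step 14: on BLACK (3,9): turn L to N, flip to white, move to (2,9). |black|=6
Step 15: on BLACK (2,9): turn L to W, flip to white, move to (2,8). |black|=5
Step 16: on WHITE (2,8): turn R to N, flip to black, move to (1,8). |black|=6
Step 17: on BLACK (1,8): turn L to W, flip to white, move to (1,7). |black|=5
Step 18: on WHITE (1,7): turn R to N, flip to black, move to (0,7). |black|=6

Answer: 0 7 N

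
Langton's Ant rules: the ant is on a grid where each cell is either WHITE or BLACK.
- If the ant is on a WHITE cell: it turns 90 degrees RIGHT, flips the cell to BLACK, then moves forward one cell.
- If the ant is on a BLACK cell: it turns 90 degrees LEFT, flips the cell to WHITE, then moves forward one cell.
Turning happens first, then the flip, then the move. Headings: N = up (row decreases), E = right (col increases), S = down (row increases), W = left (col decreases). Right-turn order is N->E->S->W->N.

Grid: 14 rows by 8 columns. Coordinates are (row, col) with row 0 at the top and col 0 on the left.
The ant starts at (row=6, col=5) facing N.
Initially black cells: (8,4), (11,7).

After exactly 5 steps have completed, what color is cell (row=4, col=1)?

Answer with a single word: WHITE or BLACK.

Answer: WHITE

Derivation:
Step 1: on WHITE (6,5): turn R to E, flip to black, move to (6,6). |black|=3
Step 2: on WHITE (6,6): turn R to S, flip to black, move to (7,6). |black|=4
Step 3: on WHITE (7,6): turn R to W, flip to black, move to (7,5). |black|=5
Step 4: on WHITE (7,5): turn R to N, flip to black, move to (6,5). |black|=6
Step 5: on BLACK (6,5): turn L to W, flip to white, move to (6,4). |black|=5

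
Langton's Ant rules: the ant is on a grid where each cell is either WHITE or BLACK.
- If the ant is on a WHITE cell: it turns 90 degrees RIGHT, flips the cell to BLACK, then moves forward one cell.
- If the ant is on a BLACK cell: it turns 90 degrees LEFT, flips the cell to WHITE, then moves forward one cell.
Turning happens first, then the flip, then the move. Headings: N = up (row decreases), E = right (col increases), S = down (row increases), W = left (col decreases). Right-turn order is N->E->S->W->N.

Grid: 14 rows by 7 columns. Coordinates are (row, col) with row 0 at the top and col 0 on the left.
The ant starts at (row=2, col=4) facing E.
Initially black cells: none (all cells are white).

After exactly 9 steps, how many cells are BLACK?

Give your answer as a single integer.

Step 1: on WHITE (2,4): turn R to S, flip to black, move to (3,4). |black|=1
Step 2: on WHITE (3,4): turn R to W, flip to black, move to (3,3). |black|=2
Step 3: on WHITE (3,3): turn R to N, flip to black, move to (2,3). |black|=3
Step 4: on WHITE (2,3): turn R to E, flip to black, move to (2,4). |black|=4
Step 5: on BLACK (2,4): turn L to N, flip to white, move to (1,4). |black|=3
Step 6: on WHITE (1,4): turn R to E, flip to black, move to (1,5). |black|=4
Step 7: on WHITE (1,5): turn R to S, flip to black, move to (2,5). |black|=5
Step 8: on WHITE (2,5): turn R to W, flip to black, move to (2,4). |black|=6
Step 9: on WHITE (2,4): turn R to N, flip to black, move to (1,4). |black|=7

Answer: 7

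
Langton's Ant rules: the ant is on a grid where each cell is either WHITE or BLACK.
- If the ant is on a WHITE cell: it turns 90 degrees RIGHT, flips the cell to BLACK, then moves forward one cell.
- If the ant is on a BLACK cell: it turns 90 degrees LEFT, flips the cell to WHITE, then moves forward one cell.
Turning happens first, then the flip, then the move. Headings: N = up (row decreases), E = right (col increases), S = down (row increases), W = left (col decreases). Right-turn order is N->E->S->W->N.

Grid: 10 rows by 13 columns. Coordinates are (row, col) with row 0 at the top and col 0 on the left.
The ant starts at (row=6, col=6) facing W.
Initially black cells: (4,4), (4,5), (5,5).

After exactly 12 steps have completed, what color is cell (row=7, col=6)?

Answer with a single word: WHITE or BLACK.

Answer: WHITE

Derivation:
Step 1: on WHITE (6,6): turn R to N, flip to black, move to (5,6). |black|=4
Step 2: on WHITE (5,6): turn R to E, flip to black, move to (5,7). |black|=5
Step 3: on WHITE (5,7): turn R to S, flip to black, move to (6,7). |black|=6
Step 4: on WHITE (6,7): turn R to W, flip to black, move to (6,6). |black|=7
Step 5: on BLACK (6,6): turn L to S, flip to white, move to (7,6). |black|=6
Step 6: on WHITE (7,6): turn R to W, flip to black, move to (7,5). |black|=7
Step 7: on WHITE (7,5): turn R to N, flip to black, move to (6,5). |black|=8
Step 8: on WHITE (6,5): turn R to E, flip to black, move to (6,6). |black|=9
Step 9: on WHITE (6,6): turn R to S, flip to black, move to (7,6). |black|=10
Step 10: on BLACK (7,6): turn L to E, flip to white, move to (7,7). |black|=9
Step 11: on WHITE (7,7): turn R to S, flip to black, move to (8,7). |black|=10
Step 12: on WHITE (8,7): turn R to W, flip to black, move to (8,6). |black|=11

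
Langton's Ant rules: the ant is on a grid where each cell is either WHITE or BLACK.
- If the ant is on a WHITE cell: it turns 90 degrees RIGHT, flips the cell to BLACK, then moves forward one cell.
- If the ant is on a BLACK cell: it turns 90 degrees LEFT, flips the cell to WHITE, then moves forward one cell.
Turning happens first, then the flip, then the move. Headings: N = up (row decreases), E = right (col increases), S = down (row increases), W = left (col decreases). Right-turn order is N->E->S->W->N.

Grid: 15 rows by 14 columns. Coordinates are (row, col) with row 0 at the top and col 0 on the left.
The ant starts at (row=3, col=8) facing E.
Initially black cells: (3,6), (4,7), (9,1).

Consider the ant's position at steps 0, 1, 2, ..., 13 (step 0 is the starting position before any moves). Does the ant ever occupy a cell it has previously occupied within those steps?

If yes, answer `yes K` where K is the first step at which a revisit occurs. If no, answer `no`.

Step 1: on WHITE (3,8): turn R to S, flip to black, move to (4,8). |black|=4 — new cell
Step 2: on WHITE (4,8): turn R to W, flip to black, move to (4,7). |black|=5 — new cell
Step 3: on BLACK (4,7): turn L to S, flip to white, move to (5,7). |black|=4 — new cell
Step 4: on WHITE (5,7): turn R to W, flip to black, move to (5,6). |black|=5 — new cell
Step 5: on WHITE (5,6): turn R to N, flip to black, move to (4,6). |black|=6 — new cell
Step 6: on WHITE (4,6): turn R to E, flip to black, move to (4,7). |black|=7 — REVISIT

Answer: yes 6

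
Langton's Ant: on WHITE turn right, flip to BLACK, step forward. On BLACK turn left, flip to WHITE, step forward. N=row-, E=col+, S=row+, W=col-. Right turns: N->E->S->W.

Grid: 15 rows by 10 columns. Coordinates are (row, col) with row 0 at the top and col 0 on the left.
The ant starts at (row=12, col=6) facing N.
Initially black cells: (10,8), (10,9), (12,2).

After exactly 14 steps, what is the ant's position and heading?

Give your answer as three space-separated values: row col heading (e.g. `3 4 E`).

Answer: 13 5 S

Derivation:
Step 1: on WHITE (12,6): turn R to E, flip to black, move to (12,7). |black|=4
Step 2: on WHITE (12,7): turn R to S, flip to black, move to (13,7). |black|=5
Step 3: on WHITE (13,7): turn R to W, flip to black, move to (13,6). |black|=6
Step 4: on WHITE (13,6): turn R to N, flip to black, move to (12,6). |black|=7
Step 5: on BLACK (12,6): turn L to W, flip to white, move to (12,5). |black|=6
Step 6: on WHITE (12,5): turn R to N, flip to black, move to (11,5). |black|=7
Step 7: on WHITE (11,5): turn R to E, flip to black, move to (11,6). |black|=8
Step 8: on WHITE (11,6): turn R to S, flip to black, move to (12,6). |black|=9
Step 9: on WHITE (12,6): turn R to W, flip to black, move to (12,5). |black|=10
Step 10: on BLACK (12,5): turn L to S, flip to white, move to (13,5). |black|=9
Step 11: on WHITE (13,5): turn R to W, flip to black, move to (13,4). |black|=10
Step 12: on WHITE (13,4): turn R to N, flip to black, move to (12,4). |black|=11
Step 13: on WHITE (12,4): turn R to E, flip to black, move to (12,5). |black|=12
Step 14: on WHITE (12,5): turn R to S, flip to black, move to (13,5). |black|=13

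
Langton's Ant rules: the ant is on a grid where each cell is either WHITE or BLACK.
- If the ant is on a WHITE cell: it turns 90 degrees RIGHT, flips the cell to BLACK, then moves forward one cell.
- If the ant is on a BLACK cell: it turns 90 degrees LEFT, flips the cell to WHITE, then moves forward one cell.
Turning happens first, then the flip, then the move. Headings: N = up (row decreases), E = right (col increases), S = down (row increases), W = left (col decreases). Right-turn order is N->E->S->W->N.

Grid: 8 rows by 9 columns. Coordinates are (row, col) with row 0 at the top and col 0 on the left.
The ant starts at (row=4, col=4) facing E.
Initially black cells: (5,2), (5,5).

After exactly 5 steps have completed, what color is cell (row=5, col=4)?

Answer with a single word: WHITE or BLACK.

Step 1: on WHITE (4,4): turn R to S, flip to black, move to (5,4). |black|=3
Step 2: on WHITE (5,4): turn R to W, flip to black, move to (5,3). |black|=4
Step 3: on WHITE (5,3): turn R to N, flip to black, move to (4,3). |black|=5
Step 4: on WHITE (4,3): turn R to E, flip to black, move to (4,4). |black|=6
Step 5: on BLACK (4,4): turn L to N, flip to white, move to (3,4). |black|=5

Answer: BLACK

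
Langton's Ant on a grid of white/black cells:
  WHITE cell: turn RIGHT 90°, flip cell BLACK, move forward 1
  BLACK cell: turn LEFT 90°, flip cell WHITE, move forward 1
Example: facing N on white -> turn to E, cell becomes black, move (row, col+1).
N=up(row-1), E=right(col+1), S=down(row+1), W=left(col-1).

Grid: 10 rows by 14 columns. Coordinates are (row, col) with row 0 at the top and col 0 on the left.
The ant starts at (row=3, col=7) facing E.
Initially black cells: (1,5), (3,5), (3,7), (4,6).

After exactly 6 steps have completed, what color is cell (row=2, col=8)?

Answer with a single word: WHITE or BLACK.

Answer: BLACK

Derivation:
Step 1: on BLACK (3,7): turn L to N, flip to white, move to (2,7). |black|=3
Step 2: on WHITE (2,7): turn R to E, flip to black, move to (2,8). |black|=4
Step 3: on WHITE (2,8): turn R to S, flip to black, move to (3,8). |black|=5
Step 4: on WHITE (3,8): turn R to W, flip to black, move to (3,7). |black|=6
Step 5: on WHITE (3,7): turn R to N, flip to black, move to (2,7). |black|=7
Step 6: on BLACK (2,7): turn L to W, flip to white, move to (2,6). |black|=6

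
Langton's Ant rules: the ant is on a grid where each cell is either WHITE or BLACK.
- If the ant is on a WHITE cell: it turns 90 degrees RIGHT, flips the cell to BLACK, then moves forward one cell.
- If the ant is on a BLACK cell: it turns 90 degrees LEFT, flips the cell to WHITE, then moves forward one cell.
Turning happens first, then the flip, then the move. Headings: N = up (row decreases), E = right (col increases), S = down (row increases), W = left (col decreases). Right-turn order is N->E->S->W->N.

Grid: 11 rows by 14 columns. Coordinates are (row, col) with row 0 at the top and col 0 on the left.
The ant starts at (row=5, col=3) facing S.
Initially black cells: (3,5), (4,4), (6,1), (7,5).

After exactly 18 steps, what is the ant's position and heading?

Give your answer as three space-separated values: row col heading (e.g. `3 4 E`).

Answer: 8 6 S

Derivation:
Step 1: on WHITE (5,3): turn R to W, flip to black, move to (5,2). |black|=5
Step 2: on WHITE (5,2): turn R to N, flip to black, move to (4,2). |black|=6
Step 3: on WHITE (4,2): turn R to E, flip to black, move to (4,3). |black|=7
Step 4: on WHITE (4,3): turn R to S, flip to black, move to (5,3). |black|=8
Step 5: on BLACK (5,3): turn L to E, flip to white, move to (5,4). |black|=7
Step 6: on WHITE (5,4): turn R to S, flip to black, move to (6,4). |black|=8
Step 7: on WHITE (6,4): turn R to W, flip to black, move to (6,3). |black|=9
Step 8: on WHITE (6,3): turn R to N, flip to black, move to (5,3). |black|=10
Step 9: on WHITE (5,3): turn R to E, flip to black, move to (5,4). |black|=11
Step 10: on BLACK (5,4): turn L to N, flip to white, move to (4,4). |black|=10
Step 11: on BLACK (4,4): turn L to W, flip to white, move to (4,3). |black|=9
Step 12: on BLACK (4,3): turn L to S, flip to white, move to (5,3). |black|=8
Step 13: on BLACK (5,3): turn L to E, flip to white, move to (5,4). |black|=7
Step 14: on WHITE (5,4): turn R to S, flip to black, move to (6,4). |black|=8
Step 15: on BLACK (6,4): turn L to E, flip to white, move to (6,5). |black|=7
Step 16: on WHITE (6,5): turn R to S, flip to black, move to (7,5). |black|=8
Step 17: on BLACK (7,5): turn L to E, flip to white, move to (7,6). |black|=7
Step 18: on WHITE (7,6): turn R to S, flip to black, move to (8,6). |black|=8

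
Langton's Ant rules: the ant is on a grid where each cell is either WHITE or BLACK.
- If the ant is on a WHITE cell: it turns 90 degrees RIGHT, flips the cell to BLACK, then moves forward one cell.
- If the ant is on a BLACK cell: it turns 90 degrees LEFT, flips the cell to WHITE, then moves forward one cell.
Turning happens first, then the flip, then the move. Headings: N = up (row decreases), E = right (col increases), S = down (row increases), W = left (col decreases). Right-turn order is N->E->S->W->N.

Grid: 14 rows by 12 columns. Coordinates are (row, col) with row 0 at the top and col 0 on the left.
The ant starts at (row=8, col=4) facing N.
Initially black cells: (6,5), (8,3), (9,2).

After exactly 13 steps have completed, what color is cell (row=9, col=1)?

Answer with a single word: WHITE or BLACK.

Step 1: on WHITE (8,4): turn R to E, flip to black, move to (8,5). |black|=4
Step 2: on WHITE (8,5): turn R to S, flip to black, move to (9,5). |black|=5
Step 3: on WHITE (9,5): turn R to W, flip to black, move to (9,4). |black|=6
Step 4: on WHITE (9,4): turn R to N, flip to black, move to (8,4). |black|=7
Step 5: on BLACK (8,4): turn L to W, flip to white, move to (8,3). |black|=6
Step 6: on BLACK (8,3): turn L to S, flip to white, move to (9,3). |black|=5
Step 7: on WHITE (9,3): turn R to W, flip to black, move to (9,2). |black|=6
Step 8: on BLACK (9,2): turn L to S, flip to white, move to (10,2). |black|=5
Step 9: on WHITE (10,2): turn R to W, flip to black, move to (10,1). |black|=6
Step 10: on WHITE (10,1): turn R to N, flip to black, move to (9,1). |black|=7
Step 11: on WHITE (9,1): turn R to E, flip to black, move to (9,2). |black|=8
Step 12: on WHITE (9,2): turn R to S, flip to black, move to (10,2). |black|=9
Step 13: on BLACK (10,2): turn L to E, flip to white, move to (10,3). |black|=8

Answer: BLACK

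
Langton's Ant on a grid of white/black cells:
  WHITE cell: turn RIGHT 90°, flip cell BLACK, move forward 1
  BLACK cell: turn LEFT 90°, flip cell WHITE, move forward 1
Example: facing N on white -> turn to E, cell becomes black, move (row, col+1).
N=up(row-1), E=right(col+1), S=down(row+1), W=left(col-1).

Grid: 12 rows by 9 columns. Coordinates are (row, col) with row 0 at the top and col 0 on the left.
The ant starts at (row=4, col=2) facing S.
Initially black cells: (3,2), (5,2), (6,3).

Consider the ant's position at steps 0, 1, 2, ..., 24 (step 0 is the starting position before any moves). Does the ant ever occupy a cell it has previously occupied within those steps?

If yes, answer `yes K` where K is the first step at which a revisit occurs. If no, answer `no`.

Answer: yes 7

Derivation:
Step 1: on WHITE (4,2): turn R to W, flip to black, move to (4,1). |black|=4 — new cell
Step 2: on WHITE (4,1): turn R to N, flip to black, move to (3,1). |black|=5 — new cell
Step 3: on WHITE (3,1): turn R to E, flip to black, move to (3,2). |black|=6 — new cell
Step 4: on BLACK (3,2): turn L to N, flip to white, move to (2,2). |black|=5 — new cell
Step 5: on WHITE (2,2): turn R to E, flip to black, move to (2,3). |black|=6 — new cell
Step 6: on WHITE (2,3): turn R to S, flip to black, move to (3,3). |black|=7 — new cell
Step 7: on WHITE (3,3): turn R to W, flip to black, move to (3,2). |black|=8 — REVISIT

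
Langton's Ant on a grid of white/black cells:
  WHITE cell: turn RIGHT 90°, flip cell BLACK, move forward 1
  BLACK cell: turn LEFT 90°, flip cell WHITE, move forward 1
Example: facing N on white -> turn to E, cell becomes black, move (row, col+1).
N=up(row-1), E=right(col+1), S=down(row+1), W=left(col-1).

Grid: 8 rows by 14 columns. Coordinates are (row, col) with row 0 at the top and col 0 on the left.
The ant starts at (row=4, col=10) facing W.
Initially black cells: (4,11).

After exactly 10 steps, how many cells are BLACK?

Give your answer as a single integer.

Answer: 7

Derivation:
Step 1: on WHITE (4,10): turn R to N, flip to black, move to (3,10). |black|=2
Step 2: on WHITE (3,10): turn R to E, flip to black, move to (3,11). |black|=3
Step 3: on WHITE (3,11): turn R to S, flip to black, move to (4,11). |black|=4
Step 4: on BLACK (4,11): turn L to E, flip to white, move to (4,12). |black|=3
Step 5: on WHITE (4,12): turn R to S, flip to black, move to (5,12). |black|=4
Step 6: on WHITE (5,12): turn R to W, flip to black, move to (5,11). |black|=5
Step 7: on WHITE (5,11): turn R to N, flip to black, move to (4,11). |black|=6
Step 8: on WHITE (4,11): turn R to E, flip to black, move to (4,12). |black|=7
Step 9: on BLACK (4,12): turn L to N, flip to white, move to (3,12). |black|=6
Step 10: on WHITE (3,12): turn R to E, flip to black, move to (3,13). |black|=7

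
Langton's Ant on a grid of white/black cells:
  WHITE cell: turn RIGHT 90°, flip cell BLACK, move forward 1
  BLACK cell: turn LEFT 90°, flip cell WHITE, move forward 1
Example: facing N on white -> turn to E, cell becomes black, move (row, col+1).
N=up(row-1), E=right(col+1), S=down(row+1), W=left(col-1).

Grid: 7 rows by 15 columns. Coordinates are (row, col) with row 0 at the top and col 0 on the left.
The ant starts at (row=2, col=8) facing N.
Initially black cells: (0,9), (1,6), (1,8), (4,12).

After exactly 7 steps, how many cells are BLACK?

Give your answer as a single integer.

Answer: 9

Derivation:
Step 1: on WHITE (2,8): turn R to E, flip to black, move to (2,9). |black|=5
Step 2: on WHITE (2,9): turn R to S, flip to black, move to (3,9). |black|=6
Step 3: on WHITE (3,9): turn R to W, flip to black, move to (3,8). |black|=7
Step 4: on WHITE (3,8): turn R to N, flip to black, move to (2,8). |black|=8
Step 5: on BLACK (2,8): turn L to W, flip to white, move to (2,7). |black|=7
Step 6: on WHITE (2,7): turn R to N, flip to black, move to (1,7). |black|=8
Step 7: on WHITE (1,7): turn R to E, flip to black, move to (1,8). |black|=9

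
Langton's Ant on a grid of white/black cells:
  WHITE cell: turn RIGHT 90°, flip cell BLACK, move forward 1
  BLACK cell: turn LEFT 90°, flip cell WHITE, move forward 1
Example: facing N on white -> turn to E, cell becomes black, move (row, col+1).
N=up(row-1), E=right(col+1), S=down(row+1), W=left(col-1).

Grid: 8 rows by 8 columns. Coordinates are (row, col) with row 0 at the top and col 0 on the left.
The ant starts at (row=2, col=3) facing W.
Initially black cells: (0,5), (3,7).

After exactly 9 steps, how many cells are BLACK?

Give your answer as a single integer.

Step 1: on WHITE (2,3): turn R to N, flip to black, move to (1,3). |black|=3
Step 2: on WHITE (1,3): turn R to E, flip to black, move to (1,4). |black|=4
Step 3: on WHITE (1,4): turn R to S, flip to black, move to (2,4). |black|=5
Step 4: on WHITE (2,4): turn R to W, flip to black, move to (2,3). |black|=6
Step 5: on BLACK (2,3): turn L to S, flip to white, move to (3,3). |black|=5
Step 6: on WHITE (3,3): turn R to W, flip to black, move to (3,2). |black|=6
Step 7: on WHITE (3,2): turn R to N, flip to black, move to (2,2). |black|=7
Step 8: on WHITE (2,2): turn R to E, flip to black, move to (2,3). |black|=8
Step 9: on WHITE (2,3): turn R to S, flip to black, move to (3,3). |black|=9

Answer: 9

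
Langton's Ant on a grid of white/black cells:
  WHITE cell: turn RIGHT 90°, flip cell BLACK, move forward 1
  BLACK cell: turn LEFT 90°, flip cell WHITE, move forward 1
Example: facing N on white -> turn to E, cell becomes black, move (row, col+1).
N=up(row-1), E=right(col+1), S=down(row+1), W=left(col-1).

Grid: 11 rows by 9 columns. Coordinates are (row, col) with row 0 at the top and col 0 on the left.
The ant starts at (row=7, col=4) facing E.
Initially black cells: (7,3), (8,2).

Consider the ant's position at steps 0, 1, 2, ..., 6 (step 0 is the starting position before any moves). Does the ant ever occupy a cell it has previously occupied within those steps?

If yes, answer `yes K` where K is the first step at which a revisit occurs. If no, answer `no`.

Step 1: on WHITE (7,4): turn R to S, flip to black, move to (8,4). |black|=3 — new cell
Step 2: on WHITE (8,4): turn R to W, flip to black, move to (8,3). |black|=4 — new cell
Step 3: on WHITE (8,3): turn R to N, flip to black, move to (7,3). |black|=5 — new cell
Step 4: on BLACK (7,3): turn L to W, flip to white, move to (7,2). |black|=4 — new cell
Step 5: on WHITE (7,2): turn R to N, flip to black, move to (6,2). |black|=5 — new cell
Step 6: on WHITE (6,2): turn R to E, flip to black, move to (6,3). |black|=6 — new cell
No revisit within 6 steps.

Answer: no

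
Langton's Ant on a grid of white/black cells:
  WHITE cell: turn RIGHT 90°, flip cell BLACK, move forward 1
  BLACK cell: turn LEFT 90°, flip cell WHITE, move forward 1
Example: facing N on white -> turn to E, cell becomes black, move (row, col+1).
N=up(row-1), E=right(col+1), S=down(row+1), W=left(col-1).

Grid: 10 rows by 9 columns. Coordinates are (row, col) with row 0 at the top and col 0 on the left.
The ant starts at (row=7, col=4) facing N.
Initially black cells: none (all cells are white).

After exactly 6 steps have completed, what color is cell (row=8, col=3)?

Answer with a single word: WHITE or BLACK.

Step 1: on WHITE (7,4): turn R to E, flip to black, move to (7,5). |black|=1
Step 2: on WHITE (7,5): turn R to S, flip to black, move to (8,5). |black|=2
Step 3: on WHITE (8,5): turn R to W, flip to black, move to (8,4). |black|=3
Step 4: on WHITE (8,4): turn R to N, flip to black, move to (7,4). |black|=4
Step 5: on BLACK (7,4): turn L to W, flip to white, move to (7,3). |black|=3
Step 6: on WHITE (7,3): turn R to N, flip to black, move to (6,3). |black|=4

Answer: WHITE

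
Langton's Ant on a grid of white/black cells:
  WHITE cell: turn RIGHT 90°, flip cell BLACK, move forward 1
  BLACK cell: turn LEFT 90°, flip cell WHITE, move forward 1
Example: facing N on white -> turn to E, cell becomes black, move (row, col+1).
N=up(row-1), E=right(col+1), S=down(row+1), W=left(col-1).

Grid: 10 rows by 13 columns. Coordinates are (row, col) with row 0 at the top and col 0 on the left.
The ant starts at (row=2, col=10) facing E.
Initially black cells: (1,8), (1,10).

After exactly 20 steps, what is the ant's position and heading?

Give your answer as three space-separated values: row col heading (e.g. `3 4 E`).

Step 1: on WHITE (2,10): turn R to S, flip to black, move to (3,10). |black|=3
Step 2: on WHITE (3,10): turn R to W, flip to black, move to (3,9). |black|=4
Step 3: on WHITE (3,9): turn R to N, flip to black, move to (2,9). |black|=5
Step 4: on WHITE (2,9): turn R to E, flip to black, move to (2,10). |black|=6
Step 5: on BLACK (2,10): turn L to N, flip to white, move to (1,10). |black|=5
Step 6: on BLACK (1,10): turn L to W, flip to white, move to (1,9). |black|=4
Step 7: on WHITE (1,9): turn R to N, flip to black, move to (0,9). |black|=5
Step 8: on WHITE (0,9): turn R to E, flip to black, move to (0,10). |black|=6
Step 9: on WHITE (0,10): turn R to S, flip to black, move to (1,10). |black|=7
Step 10: on WHITE (1,10): turn R to W, flip to black, move to (1,9). |black|=8
Step 11: on BLACK (1,9): turn L to S, flip to white, move to (2,9). |black|=7
Step 12: on BLACK (2,9): turn L to E, flip to white, move to (2,10). |black|=6
Step 13: on WHITE (2,10): turn R to S, flip to black, move to (3,10). |black|=7
Step 14: on BLACK (3,10): turn L to E, flip to white, move to (3,11). |black|=6
Step 15: on WHITE (3,11): turn R to S, flip to black, move to (4,11). |black|=7
Step 16: on WHITE (4,11): turn R to W, flip to black, move to (4,10). |black|=8
Step 17: on WHITE (4,10): turn R to N, flip to black, move to (3,10). |black|=9
Step 18: on WHITE (3,10): turn R to E, flip to black, move to (3,11). |black|=10
Step 19: on BLACK (3,11): turn L to N, flip to white, move to (2,11). |black|=9
Step 20: on WHITE (2,11): turn R to E, flip to black, move to (2,12). |black|=10

Answer: 2 12 E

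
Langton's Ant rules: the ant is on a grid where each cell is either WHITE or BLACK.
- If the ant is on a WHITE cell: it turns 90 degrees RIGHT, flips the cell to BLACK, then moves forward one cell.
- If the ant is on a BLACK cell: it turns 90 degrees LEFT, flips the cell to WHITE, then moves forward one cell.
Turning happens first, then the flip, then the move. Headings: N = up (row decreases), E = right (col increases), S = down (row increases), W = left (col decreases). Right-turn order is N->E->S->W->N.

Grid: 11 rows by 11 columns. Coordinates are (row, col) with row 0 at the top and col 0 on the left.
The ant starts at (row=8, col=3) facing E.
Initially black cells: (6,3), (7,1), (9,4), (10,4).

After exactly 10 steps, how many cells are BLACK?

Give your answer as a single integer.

Step 1: on WHITE (8,3): turn R to S, flip to black, move to (9,3). |black|=5
Step 2: on WHITE (9,3): turn R to W, flip to black, move to (9,2). |black|=6
Step 3: on WHITE (9,2): turn R to N, flip to black, move to (8,2). |black|=7
Step 4: on WHITE (8,2): turn R to E, flip to black, move to (8,3). |black|=8
Step 5: on BLACK (8,3): turn L to N, flip to white, move to (7,3). |black|=7
Step 6: on WHITE (7,3): turn R to E, flip to black, move to (7,4). |black|=8
Step 7: on WHITE (7,4): turn R to S, flip to black, move to (8,4). |black|=9
Step 8: on WHITE (8,4): turn R to W, flip to black, move to (8,3). |black|=10
Step 9: on WHITE (8,3): turn R to N, flip to black, move to (7,3). |black|=11
Step 10: on BLACK (7,3): turn L to W, flip to white, move to (7,2). |black|=10

Answer: 10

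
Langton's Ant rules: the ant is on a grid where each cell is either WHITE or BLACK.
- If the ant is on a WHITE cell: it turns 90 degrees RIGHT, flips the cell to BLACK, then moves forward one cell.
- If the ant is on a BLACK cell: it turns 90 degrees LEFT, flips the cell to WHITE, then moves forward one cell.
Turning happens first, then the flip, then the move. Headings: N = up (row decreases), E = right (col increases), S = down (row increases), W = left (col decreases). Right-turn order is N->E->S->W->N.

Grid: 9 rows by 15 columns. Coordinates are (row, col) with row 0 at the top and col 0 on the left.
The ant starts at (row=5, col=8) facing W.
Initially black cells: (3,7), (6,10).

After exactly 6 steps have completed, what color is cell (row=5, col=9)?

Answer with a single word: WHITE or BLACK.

Step 1: on WHITE (5,8): turn R to N, flip to black, move to (4,8). |black|=3
Step 2: on WHITE (4,8): turn R to E, flip to black, move to (4,9). |black|=4
Step 3: on WHITE (4,9): turn R to S, flip to black, move to (5,9). |black|=5
Step 4: on WHITE (5,9): turn R to W, flip to black, move to (5,8). |black|=6
Step 5: on BLACK (5,8): turn L to S, flip to white, move to (6,8). |black|=5
Step 6: on WHITE (6,8): turn R to W, flip to black, move to (6,7). |black|=6

Answer: BLACK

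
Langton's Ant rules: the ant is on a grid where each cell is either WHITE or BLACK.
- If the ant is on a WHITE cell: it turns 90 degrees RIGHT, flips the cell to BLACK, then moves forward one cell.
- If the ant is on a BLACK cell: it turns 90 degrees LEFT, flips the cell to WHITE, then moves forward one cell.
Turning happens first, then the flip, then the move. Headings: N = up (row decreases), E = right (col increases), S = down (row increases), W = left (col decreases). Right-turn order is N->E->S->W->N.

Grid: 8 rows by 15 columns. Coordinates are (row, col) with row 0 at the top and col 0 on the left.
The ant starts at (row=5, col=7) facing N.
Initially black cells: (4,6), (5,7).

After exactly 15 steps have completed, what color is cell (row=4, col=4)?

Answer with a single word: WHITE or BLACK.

Answer: BLACK

Derivation:
Step 1: on BLACK (5,7): turn L to W, flip to white, move to (5,6). |black|=1
Step 2: on WHITE (5,6): turn R to N, flip to black, move to (4,6). |black|=2
Step 3: on BLACK (4,6): turn L to W, flip to white, move to (4,5). |black|=1
Step 4: on WHITE (4,5): turn R to N, flip to black, move to (3,5). |black|=2
Step 5: on WHITE (3,5): turn R to E, flip to black, move to (3,6). |black|=3
Step 6: on WHITE (3,6): turn R to S, flip to black, move to (4,6). |black|=4
Step 7: on WHITE (4,6): turn R to W, flip to black, move to (4,5). |black|=5
Step 8: on BLACK (4,5): turn L to S, flip to white, move to (5,5). |black|=4
Step 9: on WHITE (5,5): turn R to W, flip to black, move to (5,4). |black|=5
Step 10: on WHITE (5,4): turn R to N, flip to black, move to (4,4). |black|=6
Step 11: on WHITE (4,4): turn R to E, flip to black, move to (4,5). |black|=7
Step 12: on WHITE (4,5): turn R to S, flip to black, move to (5,5). |black|=8
Step 13: on BLACK (5,5): turn L to E, flip to white, move to (5,6). |black|=7
Step 14: on BLACK (5,6): turn L to N, flip to white, move to (4,6). |black|=6
Step 15: on BLACK (4,6): turn L to W, flip to white, move to (4,5). |black|=5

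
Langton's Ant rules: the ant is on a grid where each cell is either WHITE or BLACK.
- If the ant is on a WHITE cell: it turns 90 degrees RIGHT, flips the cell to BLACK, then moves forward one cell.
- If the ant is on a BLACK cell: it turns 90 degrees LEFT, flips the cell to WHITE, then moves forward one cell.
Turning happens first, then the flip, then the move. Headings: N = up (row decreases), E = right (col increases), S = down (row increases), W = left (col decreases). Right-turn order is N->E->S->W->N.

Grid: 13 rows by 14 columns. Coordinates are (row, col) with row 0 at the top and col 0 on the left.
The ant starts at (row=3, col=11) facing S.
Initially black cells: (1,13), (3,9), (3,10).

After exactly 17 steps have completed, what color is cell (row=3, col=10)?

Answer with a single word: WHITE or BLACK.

Step 1: on WHITE (3,11): turn R to W, flip to black, move to (3,10). |black|=4
Step 2: on BLACK (3,10): turn L to S, flip to white, move to (4,10). |black|=3
Step 3: on WHITE (4,10): turn R to W, flip to black, move to (4,9). |black|=4
Step 4: on WHITE (4,9): turn R to N, flip to black, move to (3,9). |black|=5
Step 5: on BLACK (3,9): turn L to W, flip to white, move to (3,8). |black|=4
Step 6: on WHITE (3,8): turn R to N, flip to black, move to (2,8). |black|=5
Step 7: on WHITE (2,8): turn R to E, flip to black, move to (2,9). |black|=6
Step 8: on WHITE (2,9): turn R to S, flip to black, move to (3,9). |black|=7
Step 9: on WHITE (3,9): turn R to W, flip to black, move to (3,8). |black|=8
Step 10: on BLACK (3,8): turn L to S, flip to white, move to (4,8). |black|=7
Step 11: on WHITE (4,8): turn R to W, flip to black, move to (4,7). |black|=8
Step 12: on WHITE (4,7): turn R to N, flip to black, move to (3,7). |black|=9
Step 13: on WHITE (3,7): turn R to E, flip to black, move to (3,8). |black|=10
Step 14: on WHITE (3,8): turn R to S, flip to black, move to (4,8). |black|=11
Step 15: on BLACK (4,8): turn L to E, flip to white, move to (4,9). |black|=10
Step 16: on BLACK (4,9): turn L to N, flip to white, move to (3,9). |black|=9
Step 17: on BLACK (3,9): turn L to W, flip to white, move to (3,8). |black|=8

Answer: WHITE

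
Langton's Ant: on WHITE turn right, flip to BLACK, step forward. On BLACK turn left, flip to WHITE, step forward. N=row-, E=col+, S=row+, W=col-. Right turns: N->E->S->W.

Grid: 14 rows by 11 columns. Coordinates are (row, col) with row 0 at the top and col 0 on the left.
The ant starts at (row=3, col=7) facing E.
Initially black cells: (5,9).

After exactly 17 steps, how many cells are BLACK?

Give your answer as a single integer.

Step 1: on WHITE (3,7): turn R to S, flip to black, move to (4,7). |black|=2
Step 2: on WHITE (4,7): turn R to W, flip to black, move to (4,6). |black|=3
Step 3: on WHITE (4,6): turn R to N, flip to black, move to (3,6). |black|=4
Step 4: on WHITE (3,6): turn R to E, flip to black, move to (3,7). |black|=5
Step 5: on BLACK (3,7): turn L to N, flip to white, move to (2,7). |black|=4
Step 6: on WHITE (2,7): turn R to E, flip to black, move to (2,8). |black|=5
Step 7: on WHITE (2,8): turn R to S, flip to black, move to (3,8). |black|=6
Step 8: on WHITE (3,8): turn R to W, flip to black, move to (3,7). |black|=7
Step 9: on WHITE (3,7): turn R to N, flip to black, move to (2,7). |black|=8
Step 10: on BLACK (2,7): turn L to W, flip to white, move to (2,6). |black|=7
Step 11: on WHITE (2,6): turn R to N, flip to black, move to (1,6). |black|=8
Step 12: on WHITE (1,6): turn R to E, flip to black, move to (1,7). |black|=9
Step 13: on WHITE (1,7): turn R to S, flip to black, move to (2,7). |black|=10
Step 14: on WHITE (2,7): turn R to W, flip to black, move to (2,6). |black|=11
Step 15: on BLACK (2,6): turn L to S, flip to white, move to (3,6). |black|=10
Step 16: on BLACK (3,6): turn L to E, flip to white, move to (3,7). |black|=9
Step 17: on BLACK (3,7): turn L to N, flip to white, move to (2,7). |black|=8

Answer: 8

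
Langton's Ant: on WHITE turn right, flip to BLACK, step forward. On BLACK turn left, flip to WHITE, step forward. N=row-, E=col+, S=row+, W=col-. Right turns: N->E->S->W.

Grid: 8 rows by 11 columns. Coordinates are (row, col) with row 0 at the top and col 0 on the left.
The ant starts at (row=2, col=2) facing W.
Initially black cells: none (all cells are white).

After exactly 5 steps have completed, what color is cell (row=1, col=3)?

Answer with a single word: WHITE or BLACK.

Answer: BLACK

Derivation:
Step 1: on WHITE (2,2): turn R to N, flip to black, move to (1,2). |black|=1
Step 2: on WHITE (1,2): turn R to E, flip to black, move to (1,3). |black|=2
Step 3: on WHITE (1,3): turn R to S, flip to black, move to (2,3). |black|=3
Step 4: on WHITE (2,3): turn R to W, flip to black, move to (2,2). |black|=4
Step 5: on BLACK (2,2): turn L to S, flip to white, move to (3,2). |black|=3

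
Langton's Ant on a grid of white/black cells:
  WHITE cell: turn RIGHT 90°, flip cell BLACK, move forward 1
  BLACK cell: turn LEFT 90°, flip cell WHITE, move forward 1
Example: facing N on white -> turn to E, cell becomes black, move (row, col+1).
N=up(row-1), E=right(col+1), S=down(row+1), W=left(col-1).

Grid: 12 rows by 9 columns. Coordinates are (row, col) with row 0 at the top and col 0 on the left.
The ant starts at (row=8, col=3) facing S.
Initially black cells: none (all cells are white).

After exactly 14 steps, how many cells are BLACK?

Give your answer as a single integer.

Answer: 10

Derivation:
Step 1: on WHITE (8,3): turn R to W, flip to black, move to (8,2). |black|=1
Step 2: on WHITE (8,2): turn R to N, flip to black, move to (7,2). |black|=2
Step 3: on WHITE (7,2): turn R to E, flip to black, move to (7,3). |black|=3
Step 4: on WHITE (7,3): turn R to S, flip to black, move to (8,3). |black|=4
Step 5: on BLACK (8,3): turn L to E, flip to white, move to (8,4). |black|=3
Step 6: on WHITE (8,4): turn R to S, flip to black, move to (9,4). |black|=4
Step 7: on WHITE (9,4): turn R to W, flip to black, move to (9,3). |black|=5
Step 8: on WHITE (9,3): turn R to N, flip to black, move to (8,3). |black|=6
Step 9: on WHITE (8,3): turn R to E, flip to black, move to (8,4). |black|=7
Step 10: on BLACK (8,4): turn L to N, flip to white, move to (7,4). |black|=6
Step 11: on WHITE (7,4): turn R to E, flip to black, move to (7,5). |black|=7
Step 12: on WHITE (7,5): turn R to S, flip to black, move to (8,5). |black|=8
Step 13: on WHITE (8,5): turn R to W, flip to black, move to (8,4). |black|=9
Step 14: on WHITE (8,4): turn R to N, flip to black, move to (7,4). |black|=10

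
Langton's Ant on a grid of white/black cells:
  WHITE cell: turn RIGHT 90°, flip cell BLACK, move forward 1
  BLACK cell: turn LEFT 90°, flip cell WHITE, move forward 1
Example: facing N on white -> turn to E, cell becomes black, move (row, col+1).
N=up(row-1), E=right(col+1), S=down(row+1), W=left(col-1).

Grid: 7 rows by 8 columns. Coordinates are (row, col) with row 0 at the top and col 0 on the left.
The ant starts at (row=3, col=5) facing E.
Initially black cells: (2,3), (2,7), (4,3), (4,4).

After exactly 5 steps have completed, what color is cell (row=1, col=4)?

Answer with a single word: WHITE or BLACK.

Step 1: on WHITE (3,5): turn R to S, flip to black, move to (4,5). |black|=5
Step 2: on WHITE (4,5): turn R to W, flip to black, move to (4,4). |black|=6
Step 3: on BLACK (4,4): turn L to S, flip to white, move to (5,4). |black|=5
Step 4: on WHITE (5,4): turn R to W, flip to black, move to (5,3). |black|=6
Step 5: on WHITE (5,3): turn R to N, flip to black, move to (4,3). |black|=7

Answer: WHITE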